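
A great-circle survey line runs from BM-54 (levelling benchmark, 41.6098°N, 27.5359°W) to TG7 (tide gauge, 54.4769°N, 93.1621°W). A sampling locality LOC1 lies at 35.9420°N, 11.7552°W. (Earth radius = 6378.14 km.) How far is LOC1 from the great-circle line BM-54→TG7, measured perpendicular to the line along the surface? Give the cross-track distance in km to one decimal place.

527.8 km

δ₁₃ = central angle BM-54→LOC1 = 0.235936 rad  (haversine)
θ₁₃ = bearing BM-54→LOC1 = 109.622°,  θ₁₂ = bearing BM-54→TG7 = 310.329°
dₓₜ = R·arcsin(sin δ₁₃ · sin(θ₁₃ − θ₁₂)) = 6378.14·arcsin(0.23375·sin(-200.707°)) = 527.778 km
|dₓₜ| = 527.778 km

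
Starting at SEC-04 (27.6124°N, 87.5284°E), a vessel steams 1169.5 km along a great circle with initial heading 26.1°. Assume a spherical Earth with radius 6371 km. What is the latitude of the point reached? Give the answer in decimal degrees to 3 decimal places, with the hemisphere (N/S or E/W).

δ = d/R = 1169.5/6371 = 0.183566 rad
φ₂ = arcsin(sin φ₁ cos δ + cos φ₁ sin δ cos θ)
   = arcsin(0.46349·0.98320 + 0.88610·0.18254·0.89803) = 36.93823°
λ₂ = λ₁ + atan2(sin θ sin δ cos φ₁, cos δ − sin φ₁ sin φ₂) = 93.29472°

36.938°N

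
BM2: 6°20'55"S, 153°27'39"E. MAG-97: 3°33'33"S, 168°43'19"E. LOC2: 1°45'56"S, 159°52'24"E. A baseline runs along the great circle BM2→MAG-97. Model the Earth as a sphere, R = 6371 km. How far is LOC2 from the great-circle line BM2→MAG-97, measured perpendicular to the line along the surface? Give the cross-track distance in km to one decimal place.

378.2 km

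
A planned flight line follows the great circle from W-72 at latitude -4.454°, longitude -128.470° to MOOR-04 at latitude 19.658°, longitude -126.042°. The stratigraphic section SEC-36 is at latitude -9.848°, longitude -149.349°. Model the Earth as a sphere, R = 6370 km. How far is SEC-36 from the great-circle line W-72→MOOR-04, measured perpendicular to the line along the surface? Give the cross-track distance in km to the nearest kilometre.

δ₁₃ = central angle W-72→SEC-36 = 0.373462 rad  (haversine)
θ₁₃ = bearing W-72→SEC-36 = 254.251°,  θ₁₂ = bearing W-72→MOOR-04 = 5.579°
dₓₜ = R·arcsin(sin δ₁₃ · sin(θ₁₃ − θ₁₂)) = 6370·arcsin(0.36484·sin(248.672°)) = -2208.875 km
|dₓₜ| = 2208.875 km

2209 km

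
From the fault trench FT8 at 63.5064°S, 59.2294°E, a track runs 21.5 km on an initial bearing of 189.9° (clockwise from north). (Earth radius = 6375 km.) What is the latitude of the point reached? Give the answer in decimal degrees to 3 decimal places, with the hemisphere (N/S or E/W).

63.697°S

δ = d/R = 21.5/6375 = 0.003373 rad
φ₂ = arcsin(sin φ₁ cos δ + cos φ₁ sin δ cos θ)
   = arcsin(-0.89498·0.99999 + 0.44610·0.00337·-0.98511) = -63.69674°
λ₂ = λ₁ + atan2(sin θ sin δ cos φ₁, cos δ − sin φ₁ sin φ₂) = 59.15443°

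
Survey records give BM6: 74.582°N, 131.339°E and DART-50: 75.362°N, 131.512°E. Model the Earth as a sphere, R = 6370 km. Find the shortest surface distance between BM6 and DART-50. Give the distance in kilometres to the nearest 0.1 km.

Δφ = 0.7800°,  Δλ = 0.1730°
a = sin²(Δφ/2) + cos φ₁ cos φ₂ sin²(Δλ/2) = 0.000046
c = 2·arcsin(√a) = 0.013636 rad = 0.7813°
d = R·c = 6370 × 0.013636 = 86.9 km

86.9 km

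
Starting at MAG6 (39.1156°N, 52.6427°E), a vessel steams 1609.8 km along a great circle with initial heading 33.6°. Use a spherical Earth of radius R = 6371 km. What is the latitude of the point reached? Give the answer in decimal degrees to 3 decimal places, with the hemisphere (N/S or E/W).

50.571°N

δ = d/R = 1609.8/6371 = 0.252676 rad
φ₂ = arcsin(sin φ₁ cos δ + cos φ₁ sin δ cos θ)
   = arcsin(0.63089·0.96825 + 0.77587·0.25000·0.83292) = 50.57103°
λ₂ = λ₁ + atan2(sin θ sin δ cos φ₁, cos δ − sin φ₁ sin φ₂) = 65.22406°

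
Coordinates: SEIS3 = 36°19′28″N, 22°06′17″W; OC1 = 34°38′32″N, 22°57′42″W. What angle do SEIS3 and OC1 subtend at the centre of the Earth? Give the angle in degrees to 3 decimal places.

1.821°

SEIS3: φ = +36.32444°, λ = -22.10472°
OC1: φ = +34.64222°, λ = -22.96167°
Δφ = -1.6822°,  Δλ = -0.8569°
a = sin²(Δφ/2) + cos φ₁ cos φ₂ sin²(Δλ/2) = 0.000253
c = 2·arcsin(√a) = 0.031786 rad = 1.8212°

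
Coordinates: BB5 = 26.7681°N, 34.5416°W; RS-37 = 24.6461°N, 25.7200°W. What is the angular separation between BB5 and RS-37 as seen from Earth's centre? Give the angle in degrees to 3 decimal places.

Δφ = -2.1220°,  Δλ = 8.8216°
a = sin²(Δφ/2) + cos φ₁ cos φ₂ sin²(Δλ/2) = 0.005143
c = 2·arcsin(√a) = 0.143548 rad = 8.2247°

8.225°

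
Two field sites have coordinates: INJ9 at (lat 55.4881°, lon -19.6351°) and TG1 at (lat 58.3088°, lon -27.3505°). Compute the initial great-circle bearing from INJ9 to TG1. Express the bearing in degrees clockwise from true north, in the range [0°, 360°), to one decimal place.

307.0°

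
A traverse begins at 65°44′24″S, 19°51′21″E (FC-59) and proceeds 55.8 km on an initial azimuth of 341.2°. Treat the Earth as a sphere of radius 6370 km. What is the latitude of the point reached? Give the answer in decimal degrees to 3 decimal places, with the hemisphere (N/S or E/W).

FC-59: φ = -65.74000°, λ = +19.85583°
δ = d/R = 55.8/6370 = 0.008760 rad
φ₂ = arcsin(sin φ₁ cos δ + cos φ₁ sin δ cos θ)
   = arcsin(-0.91169·0.99996 + 0.41088·0.00876·0.94665) = -65.26438°
λ₂ = λ₁ + atan2(sin θ sin δ cos φ₁, cos δ − sin φ₁ sin φ₂) = 19.46928°

65.264°S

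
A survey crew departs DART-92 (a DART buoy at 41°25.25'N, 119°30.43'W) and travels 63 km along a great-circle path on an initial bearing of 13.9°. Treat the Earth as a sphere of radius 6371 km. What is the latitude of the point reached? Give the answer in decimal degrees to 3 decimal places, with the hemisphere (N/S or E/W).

41.971°N

DART-92: φ = +41.42083°, λ = -119.50717°
δ = d/R = 63/6371 = 0.009889 rad
φ₂ = arcsin(sin φ₁ cos δ + cos φ₁ sin δ cos θ)
   = arcsin(0.66158·0.99995 + 0.74987·0.00989·0.97072) = 41.97067°
λ₂ = λ₁ + atan2(sin θ sin δ cos φ₁, cos δ − sin φ₁ sin φ₂) = -119.32410°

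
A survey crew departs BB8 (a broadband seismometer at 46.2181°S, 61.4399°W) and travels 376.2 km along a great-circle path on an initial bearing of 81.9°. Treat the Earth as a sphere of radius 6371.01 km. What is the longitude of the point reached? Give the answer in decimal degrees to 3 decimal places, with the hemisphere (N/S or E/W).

56.646°W

δ = d/R = 376.2/6371.01 = 0.059049 rad
φ₂ = arcsin(sin φ₁ cos δ + cos φ₁ sin δ cos θ)
   = arcsin(-0.72198·0.99826 + 0.69192·0.05901·0.14090) = -45.64050°
λ₂ = λ₁ + atan2(sin θ sin δ cos φ₁, cos δ − sin φ₁ sin φ₂) = -56.64635°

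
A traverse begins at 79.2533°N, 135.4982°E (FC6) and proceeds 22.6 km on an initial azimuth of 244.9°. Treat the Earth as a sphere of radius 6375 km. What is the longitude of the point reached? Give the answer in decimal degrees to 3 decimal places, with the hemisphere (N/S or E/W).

134.520°E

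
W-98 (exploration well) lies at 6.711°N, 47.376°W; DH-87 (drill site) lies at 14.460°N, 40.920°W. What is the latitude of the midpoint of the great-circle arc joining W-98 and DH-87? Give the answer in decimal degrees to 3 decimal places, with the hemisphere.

Bx = cos φ₂ cos Δλ = 0.962182,  By = cos φ₂ sin Δλ = 0.108878
φₘ = atan2(sin φ₁ + sin φ₂, √((cos φ₁ + Bx)² + By²)) = 10.60194°
λₘ = λ₁ + atan2(By, cos φ₁ + Bx) = -44.18890°

10.602°N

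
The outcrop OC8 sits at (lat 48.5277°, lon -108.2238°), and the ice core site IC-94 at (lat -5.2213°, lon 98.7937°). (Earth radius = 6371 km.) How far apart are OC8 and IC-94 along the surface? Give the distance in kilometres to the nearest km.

14564 km

Δφ = -53.7490°,  Δλ = -152.9825°
a = sin²(Δφ/2) + cos φ₁ cos φ₂ sin²(Δλ/2) = 0.827861
c = 2·arcsin(√a) = 2.285935 rad = 130.9744°
d = R·c = 6371 × 2.285935 = 14563.7 km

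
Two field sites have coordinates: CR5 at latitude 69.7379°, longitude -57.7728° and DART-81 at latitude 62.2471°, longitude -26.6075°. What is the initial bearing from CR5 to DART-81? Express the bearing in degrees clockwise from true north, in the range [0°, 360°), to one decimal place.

Δλ = 31.1653°
y = sin Δλ · cos φ₂ = 0.240983
x = cos φ₁ sin φ₂ − sin φ₁ cos φ₂ cos Δλ = -0.067321
θ = atan2(y, x) = 105.6082° → 105.6082° (mod 360°)

105.6°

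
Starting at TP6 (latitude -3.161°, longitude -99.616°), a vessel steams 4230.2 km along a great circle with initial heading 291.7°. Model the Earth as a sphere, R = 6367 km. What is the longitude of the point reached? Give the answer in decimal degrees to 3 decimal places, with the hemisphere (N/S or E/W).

δ = d/R = 4230.2/6367 = 0.664395 rad
φ₂ = arcsin(sin φ₁ cos δ + cos φ₁ sin δ cos θ)
   = arcsin(-0.05514·0.78729 + 0.99848·0.61658·0.36975) = 10.61565°
λ₂ = λ₁ + atan2(sin θ sin δ cos φ₁, cos δ − sin φ₁ sin φ₂) = -135.26814°

135.268°W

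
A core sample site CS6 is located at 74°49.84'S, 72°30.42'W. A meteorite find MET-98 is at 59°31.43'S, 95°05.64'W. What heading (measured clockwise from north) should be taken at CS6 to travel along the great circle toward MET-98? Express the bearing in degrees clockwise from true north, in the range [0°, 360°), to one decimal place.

319.3°

CS6: φ = -74.83067°, λ = -72.50700°
MET-98: φ = -59.52383°, λ = -95.09400°
Δλ = -22.5870°
y = sin Δλ · cos φ₂ = -0.194801
x = cos φ₁ sin φ₂ − sin φ₁ cos φ₂ cos Δλ = 0.226442
θ = atan2(y, x) = -40.7044° → 319.2956° (mod 360°)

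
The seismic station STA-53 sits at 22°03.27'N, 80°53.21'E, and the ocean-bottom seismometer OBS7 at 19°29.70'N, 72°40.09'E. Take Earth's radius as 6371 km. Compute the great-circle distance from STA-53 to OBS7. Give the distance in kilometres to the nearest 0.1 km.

900.4 km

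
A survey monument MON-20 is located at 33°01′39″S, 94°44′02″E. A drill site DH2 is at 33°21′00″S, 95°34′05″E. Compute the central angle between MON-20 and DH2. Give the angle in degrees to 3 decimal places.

MON-20: φ = -33.02750°, λ = +94.73389°
DH2: φ = -33.35000°, λ = +95.56806°
Δφ = -0.3225°,  Δλ = 0.8342°
a = sin²(Δφ/2) + cos φ₁ cos φ₂ sin²(Δλ/2) = 0.000045
c = 2·arcsin(√a) = 0.013421 rad = 0.7690°

0.769°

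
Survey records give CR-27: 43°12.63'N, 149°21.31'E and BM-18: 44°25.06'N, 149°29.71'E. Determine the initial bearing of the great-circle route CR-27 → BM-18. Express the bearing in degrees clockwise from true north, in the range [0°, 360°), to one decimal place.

4.7°

CR-27: φ = +43.21050°, λ = +149.35517°
BM-18: φ = +44.41767°, λ = +149.49517°
Δλ = 0.1400°
y = sin Δλ · cos φ₂ = 0.001745
x = cos φ₁ sin φ₂ − sin φ₁ cos φ₂ cos Δλ = 0.021069
θ = atan2(y, x) = 4.7353° → 4.7353° (mod 360°)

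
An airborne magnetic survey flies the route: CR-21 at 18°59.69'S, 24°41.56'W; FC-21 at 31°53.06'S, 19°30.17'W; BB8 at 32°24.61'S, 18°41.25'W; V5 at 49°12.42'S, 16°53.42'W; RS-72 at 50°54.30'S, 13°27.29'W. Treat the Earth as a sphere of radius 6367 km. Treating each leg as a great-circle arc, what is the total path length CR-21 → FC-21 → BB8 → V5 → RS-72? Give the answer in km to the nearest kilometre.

3802 km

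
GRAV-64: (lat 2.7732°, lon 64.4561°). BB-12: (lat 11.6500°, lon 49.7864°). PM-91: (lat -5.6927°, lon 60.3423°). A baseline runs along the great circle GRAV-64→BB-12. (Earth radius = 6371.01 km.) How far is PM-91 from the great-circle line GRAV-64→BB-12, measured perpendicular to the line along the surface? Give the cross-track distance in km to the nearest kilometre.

δ₁₃ = central angle GRAV-64→PM-91 = 0.164240 rad  (haversine)
θ₁₃ = bearing GRAV-64→PM-91 = 205.887°,  θ₁₂ = bearing GRAV-64→BB-12 = 302.144°
dₓₜ = R·arcsin(sin δ₁₃ · sin(θ₁₃ − θ₁₂)) = 6371.01·arcsin(0.16350·sin(-96.258°)) = -1040.084 km
|dₓₜ| = 1040.084 km

1040 km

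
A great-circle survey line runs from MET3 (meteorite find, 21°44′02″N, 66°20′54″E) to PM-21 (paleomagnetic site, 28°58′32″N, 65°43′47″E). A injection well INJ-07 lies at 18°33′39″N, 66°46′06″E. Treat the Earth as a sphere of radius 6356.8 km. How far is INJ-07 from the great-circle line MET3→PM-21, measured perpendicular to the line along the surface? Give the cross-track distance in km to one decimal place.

17.8 km

MET3: φ = +21.73389°, λ = +66.34833°
PM-21: φ = +28.97556°, λ = +65.72972°
INJ-07: φ = +18.56083°, λ = +66.76833°
δ₁₃ = central angle MET3→INJ-07 = 0.055806 rad  (haversine)
θ₁₃ = bearing MET3→INJ-07 = 172.843°,  θ₁₂ = bearing MET3→PM-21 = 355.716°
dₓₜ = R·arcsin(sin δ₁₃ · sin(θ₁₃ − θ₁₂)) = 6356.8·arcsin(0.05578·sin(-182.872°)) = 17.768 km
|dₓₜ| = 17.768 km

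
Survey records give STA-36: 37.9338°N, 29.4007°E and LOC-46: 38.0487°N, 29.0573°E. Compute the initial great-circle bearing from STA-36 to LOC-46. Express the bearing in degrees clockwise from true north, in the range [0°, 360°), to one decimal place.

293.1°

Δλ = -0.3434°
y = sin Δλ · cos φ₂ = -0.004720
x = cos φ₁ sin φ₂ − sin φ₁ cos φ₂ cos Δλ = 0.002014
θ = atan2(y, x) = -66.8904° → 293.1096° (mod 360°)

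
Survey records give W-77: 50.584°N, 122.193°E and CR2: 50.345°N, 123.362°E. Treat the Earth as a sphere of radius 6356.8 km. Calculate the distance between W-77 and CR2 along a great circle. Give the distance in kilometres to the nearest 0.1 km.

Δφ = -0.2390°,  Δλ = 1.1690°
a = sin²(Δφ/2) + cos φ₁ cos φ₂ sin²(Δλ/2) = 0.000047
c = 2·arcsin(√a) = 0.013641 rad = 0.7816°
d = R·c = 6356.8 × 0.013641 = 86.7 km

86.7 km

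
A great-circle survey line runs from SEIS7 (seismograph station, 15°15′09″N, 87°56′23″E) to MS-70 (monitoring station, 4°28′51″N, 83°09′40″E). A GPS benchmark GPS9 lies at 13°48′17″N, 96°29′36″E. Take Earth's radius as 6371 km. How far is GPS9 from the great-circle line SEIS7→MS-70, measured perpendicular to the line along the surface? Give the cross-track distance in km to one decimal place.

SEIS7: φ = +15.25250°, λ = +87.93972°
MS-70: φ = +4.48083°, λ = +83.16111°
GPS9: φ = +13.80472°, λ = +96.49333°
δ₁₃ = central angle SEIS7→GPS9 = 0.146694 rad  (haversine)
θ₁₃ = bearing SEIS7→GPS9 = 98.825°,  θ₁₂ = bearing SEIS7→MS-70 = 204.063°
dₓₜ = R·arcsin(sin δ₁₃ · sin(θ₁₃ − θ₁₂)) = 6371·arcsin(0.14617·sin(-105.238°)) = -901.505 km
|dₓₜ| = 901.505 km

901.5 km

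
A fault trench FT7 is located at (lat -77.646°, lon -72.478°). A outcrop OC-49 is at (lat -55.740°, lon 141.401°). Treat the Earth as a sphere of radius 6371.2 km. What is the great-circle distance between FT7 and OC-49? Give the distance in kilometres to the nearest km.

Δφ = 21.9060°,  Δλ = -146.1210°
a = sin²(Δφ/2) + cos φ₁ cos φ₂ sin²(Δλ/2) = 0.146320
c = 2·arcsin(√a) = 0.785041 rad = 44.9795°
d = R·c = 6371.2 × 0.785041 = 5001.7 km

5002 km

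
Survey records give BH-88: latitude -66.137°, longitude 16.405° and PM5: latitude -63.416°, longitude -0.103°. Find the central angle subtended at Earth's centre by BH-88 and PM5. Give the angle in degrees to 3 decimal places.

7.515°

Δφ = 2.7210°,  Δλ = -16.5080°
a = sin²(Δφ/2) + cos φ₁ cos φ₂ sin²(Δλ/2) = 0.004295
c = 2·arcsin(√a) = 0.131166 rad = 7.5153°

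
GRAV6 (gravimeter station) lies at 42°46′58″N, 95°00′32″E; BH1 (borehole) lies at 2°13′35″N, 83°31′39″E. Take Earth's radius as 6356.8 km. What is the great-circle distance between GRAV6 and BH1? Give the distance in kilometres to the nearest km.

4641 km

GRAV6: φ = +42.78278°, λ = +95.00889°
BH1: φ = +2.22639°, λ = +83.52750°
Δφ = -40.5564°,  Δλ = -11.4814°
a = sin²(Δφ/2) + cos φ₁ cos φ₂ sin²(Δλ/2) = 0.127454
c = 2·arcsin(√a) = 0.730125 rad = 41.8331°
d = R·c = 6356.8 × 0.730125 = 4641.3 km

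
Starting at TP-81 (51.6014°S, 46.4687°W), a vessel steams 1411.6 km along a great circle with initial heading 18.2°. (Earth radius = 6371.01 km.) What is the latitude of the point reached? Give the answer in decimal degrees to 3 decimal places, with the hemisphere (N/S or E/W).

δ = d/R = 1411.6/6371.01 = 0.221566 rad
φ₂ = arcsin(sin φ₁ cos δ + cos φ₁ sin δ cos θ)
   = arcsin(-0.78371·0.97555 + 0.62113·0.21976·0.94997) = -39.41119°
λ₂ = λ₁ + atan2(sin θ sin δ cos φ₁, cos δ − sin φ₁ sin φ₂) = -41.37187°

39.411°S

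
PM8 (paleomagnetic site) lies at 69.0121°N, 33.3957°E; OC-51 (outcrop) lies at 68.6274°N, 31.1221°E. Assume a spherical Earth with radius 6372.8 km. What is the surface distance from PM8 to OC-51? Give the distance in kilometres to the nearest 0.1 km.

100.9 km

Δφ = -0.3847°,  Δλ = -2.2736°
a = sin²(Δφ/2) + cos φ₁ cos φ₂ sin²(Δλ/2) = 0.000063
c = 2·arcsin(√a) = 0.015830 rad = 0.9070°
d = R·c = 6372.8 × 0.015830 = 100.9 km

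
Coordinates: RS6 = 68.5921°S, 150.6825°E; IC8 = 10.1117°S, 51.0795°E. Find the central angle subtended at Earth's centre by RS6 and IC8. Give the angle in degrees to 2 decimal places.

84.06°

Δφ = 58.4804°,  Δλ = -99.6030°
a = sin²(Δφ/2) + cos φ₁ cos φ₂ sin²(Δλ/2) = 0.448245
c = 2·arcsin(√a) = 1.467101 rad = 84.0587°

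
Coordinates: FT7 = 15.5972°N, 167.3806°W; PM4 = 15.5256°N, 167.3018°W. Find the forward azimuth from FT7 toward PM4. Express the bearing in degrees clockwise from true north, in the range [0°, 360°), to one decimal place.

133.3°

Δλ = 0.0788°
y = sin Δλ · cos φ₂ = 0.001325
x = cos φ₁ sin φ₂ − sin φ₁ cos φ₂ cos Δλ = -0.001249
θ = atan2(y, x) = 133.3153° → 133.3153° (mod 360°)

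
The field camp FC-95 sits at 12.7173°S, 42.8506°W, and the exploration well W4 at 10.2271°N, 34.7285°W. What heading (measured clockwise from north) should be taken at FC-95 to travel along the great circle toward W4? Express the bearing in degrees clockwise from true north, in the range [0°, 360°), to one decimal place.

Δλ = 8.1221°
y = sin Δλ · cos φ₂ = 0.139038
x = cos φ₁ sin φ₂ − sin φ₁ cos φ₂ cos Δλ = 0.387665
θ = atan2(y, x) = 19.7307° → 19.7307° (mod 360°)

19.7°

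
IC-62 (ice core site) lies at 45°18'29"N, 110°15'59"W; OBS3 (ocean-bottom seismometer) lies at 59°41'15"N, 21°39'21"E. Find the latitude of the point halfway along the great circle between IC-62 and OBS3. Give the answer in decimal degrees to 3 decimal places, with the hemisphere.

71.574°N

IC-62: φ = +45.30806°, λ = -110.26639°
OBS3: φ = +59.68750°, λ = +21.65583°
Bx = cos φ₂ cos Δλ = -0.337211,  By = cos φ₂ sin Δλ = 0.375535
φₘ = atan2(sin φ₁ + sin φ₂, √((cos φ₁ + Bx)² + By²)) = 71.57429°
λₘ = λ₁ + atan2(By, cos φ₁ + Bx) = -64.53620°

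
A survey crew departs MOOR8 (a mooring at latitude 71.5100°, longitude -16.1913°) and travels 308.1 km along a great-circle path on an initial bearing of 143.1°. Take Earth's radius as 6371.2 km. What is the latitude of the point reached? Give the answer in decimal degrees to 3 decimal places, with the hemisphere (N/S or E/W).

69.230°N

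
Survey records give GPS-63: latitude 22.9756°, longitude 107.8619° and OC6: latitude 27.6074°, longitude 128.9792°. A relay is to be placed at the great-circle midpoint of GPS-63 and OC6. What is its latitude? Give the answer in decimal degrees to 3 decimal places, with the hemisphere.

25.671°N

Bx = cos φ₂ cos Δλ = 0.826635,  By = cos φ₂ sin Δλ = 0.319259
φₘ = atan2(sin φ₁ + sin φ₂, √((cos φ₁ + Bx)² + By²)) = 25.67135°
λₘ = λ₁ + atan2(By, cos φ₁ + Bx) = 118.21646°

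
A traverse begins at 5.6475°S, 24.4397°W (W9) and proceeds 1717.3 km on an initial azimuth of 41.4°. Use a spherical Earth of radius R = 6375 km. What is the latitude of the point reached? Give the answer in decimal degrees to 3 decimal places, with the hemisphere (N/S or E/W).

5.958°N

δ = d/R = 1717.3/6375 = 0.269380 rad
φ₂ = arcsin(sin φ₁ cos δ + cos φ₁ sin δ cos θ)
   = arcsin(-0.09841·0.96394 + 0.99515·0.26613·0.75011) = 5.95817°
λ₂ = λ₁ + atan2(sin θ sin δ cos φ₁, cos δ − sin φ₁ sin φ₂) = -14.24733°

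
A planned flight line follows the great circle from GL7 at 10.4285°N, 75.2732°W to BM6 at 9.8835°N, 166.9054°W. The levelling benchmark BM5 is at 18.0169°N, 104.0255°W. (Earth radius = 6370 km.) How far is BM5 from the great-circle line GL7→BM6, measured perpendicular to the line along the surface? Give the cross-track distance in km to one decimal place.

455.2 km

δ₁₃ = central angle GL7→BM5 = 0.503432 rad  (haversine)
θ₁₃ = bearing GL7→BM5 = 288.525°,  θ₁₂ = bearing GL7→BM6 = 280.014°
dₓₜ = R·arcsin(sin δ₁₃ · sin(θ₁₃ − θ₁₂)) = 6370·arcsin(0.48243·sin(8.511°)) = 455.201 km
|dₓₜ| = 455.201 km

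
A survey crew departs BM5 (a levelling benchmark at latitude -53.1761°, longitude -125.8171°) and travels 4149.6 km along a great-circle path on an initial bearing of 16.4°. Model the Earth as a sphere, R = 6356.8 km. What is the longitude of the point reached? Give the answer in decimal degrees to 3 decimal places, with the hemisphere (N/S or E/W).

115.505°W

δ = d/R = 4149.6/6356.8 = 0.652781 rad
φ₂ = arcsin(sin φ₁ cos δ + cos φ₁ sin δ cos θ)
   = arcsin(-0.80048·0.79440 + 0.59936·0.60740·0.95931) = -16.65831°
λ₂ = λ₁ + atan2(sin θ sin δ cos φ₁, cos δ − sin φ₁ sin φ₂) = -115.50521°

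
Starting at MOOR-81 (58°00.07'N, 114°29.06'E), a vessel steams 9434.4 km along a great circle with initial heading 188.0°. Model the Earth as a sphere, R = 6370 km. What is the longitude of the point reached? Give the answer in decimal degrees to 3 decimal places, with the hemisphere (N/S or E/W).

MOOR-81: φ = +58.00117°, λ = +114.48433°
δ = d/R = 9434.4/6370 = 1.481068 rad
φ₂ = arcsin(sin φ₁ cos δ + cos φ₁ sin δ cos θ)
   = arcsin(0.84806·0.08961 + 0.52990·0.99598·-0.99027) = -26.52836°
λ₂ = λ₁ + atan2(sin θ sin δ cos φ₁, cos δ − sin φ₁ sin φ₂) = 105.57190°

105.572°E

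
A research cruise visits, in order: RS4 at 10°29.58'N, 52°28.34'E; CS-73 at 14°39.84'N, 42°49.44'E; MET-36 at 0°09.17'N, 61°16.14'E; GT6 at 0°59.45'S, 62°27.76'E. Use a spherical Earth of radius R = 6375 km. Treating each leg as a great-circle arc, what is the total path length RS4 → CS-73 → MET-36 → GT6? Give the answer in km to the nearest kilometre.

3923 km

RS4: φ = +10.49300°, λ = +52.47233°
CS-73: φ = +14.66400°, λ = +42.82400°
MET-36: φ = +0.15283°, λ = +61.26900°
GT6: φ = -0.99083°, λ = +62.46267°
RS4→CS-73: c = 0.179708 rad, d = 1145.64 km
CS-73→MET-36: c = 0.406779 rad, d = 2593.21 km
MET-36→GT6: c = 0.028852 rad, d = 183.93 km
Total = 1145.64 + 2593.21 + 183.93 = 3922.78 km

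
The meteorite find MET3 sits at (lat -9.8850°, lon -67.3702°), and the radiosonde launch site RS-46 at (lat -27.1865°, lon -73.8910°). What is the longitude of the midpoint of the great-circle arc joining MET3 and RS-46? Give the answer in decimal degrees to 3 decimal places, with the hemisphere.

70.464°W

Bx = cos φ₂ cos Δλ = 0.883769,  By = cos φ₂ sin Δλ = -0.101018
φₘ = atan2(sin φ₁ + sin φ₂, √((cos φ₁ + Bx)² + By²)) = -18.56367°
λₘ = λ₁ + atan2(By, cos φ₁ + Bx) = -70.46410°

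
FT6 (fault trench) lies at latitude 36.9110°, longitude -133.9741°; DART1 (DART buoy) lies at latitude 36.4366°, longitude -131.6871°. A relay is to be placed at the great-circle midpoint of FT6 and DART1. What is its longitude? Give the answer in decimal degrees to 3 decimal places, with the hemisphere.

Bx = cos φ₂ cos Δλ = 0.803874,  By = cos φ₂ sin Δλ = 0.032104
φₘ = atan2(sin φ₁ + sin φ₂, √((cos φ₁ + Bx)² + By²)) = 36.67927°
λₘ = λ₁ + atan2(By, cos φ₁ + Bx) = -132.82707°

132.827°W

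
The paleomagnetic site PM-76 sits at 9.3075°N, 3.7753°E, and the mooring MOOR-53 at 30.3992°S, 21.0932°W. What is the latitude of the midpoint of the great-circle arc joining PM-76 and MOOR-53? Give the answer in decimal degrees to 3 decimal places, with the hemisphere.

Bx = cos φ₂ cos Δλ = 0.782544,  By = cos φ₂ sin Δλ = -0.362722
φₘ = atan2(sin φ₁ + sin φ₂, √((cos φ₁ + Bx)² + By²)) = -10.79212°
λₘ = λ₁ + atan2(By, cos φ₁ + Bx) = -7.80981°

10.792°S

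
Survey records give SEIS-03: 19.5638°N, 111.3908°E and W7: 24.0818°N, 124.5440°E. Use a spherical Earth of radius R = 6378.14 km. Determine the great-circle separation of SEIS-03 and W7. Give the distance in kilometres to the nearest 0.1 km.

1448.5 km

Δφ = 4.5180°,  Δλ = 13.1532°
a = sin²(Δφ/2) + cos φ₁ cos φ₂ sin²(Δλ/2) = 0.012838
c = 2·arcsin(√a) = 0.227098 rad = 13.0118°
d = R·c = 6378.14 × 0.227098 = 1448.5 km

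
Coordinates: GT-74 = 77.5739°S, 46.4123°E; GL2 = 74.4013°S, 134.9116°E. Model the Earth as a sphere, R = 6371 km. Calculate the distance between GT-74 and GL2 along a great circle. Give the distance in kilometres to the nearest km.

Δφ = 3.1726°,  Δλ = 88.4993°
a = sin²(Δφ/2) + cos φ₁ cos φ₂ sin²(Δλ/2) = 0.028939
c = 2·arcsin(√a) = 0.341895 rad = 19.5891°
d = R·c = 6371 × 0.341895 = 2178.2 km

2178 km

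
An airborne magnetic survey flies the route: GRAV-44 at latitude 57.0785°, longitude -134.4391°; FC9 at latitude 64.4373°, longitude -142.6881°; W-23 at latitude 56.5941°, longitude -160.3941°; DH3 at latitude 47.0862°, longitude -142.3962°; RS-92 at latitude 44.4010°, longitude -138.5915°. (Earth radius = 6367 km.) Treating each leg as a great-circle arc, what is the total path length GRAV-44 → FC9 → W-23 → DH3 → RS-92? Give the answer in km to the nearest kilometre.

GRAV-44→FC9: c = 0.146163 rad, d = 930.62 km
FC9→W-23: c = 0.203370 rad, d = 1294.86 km
W-23→DH3: c = 0.253984 rad, d = 1617.11 km
DH3→RS-92: c = 0.065893 rad, d = 419.54 km
Total = 930.62 + 1294.86 + 1617.11 + 419.54 = 4262.13 km

4262 km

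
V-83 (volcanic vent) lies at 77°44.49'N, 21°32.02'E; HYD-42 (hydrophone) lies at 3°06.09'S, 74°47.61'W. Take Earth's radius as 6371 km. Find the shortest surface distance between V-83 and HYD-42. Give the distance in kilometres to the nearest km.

V-83: φ = +77.74150°, λ = +21.53367°
HYD-42: φ = -3.10150°, λ = -74.79350°
Δφ = -80.8430°,  Δλ = -96.3272°
a = sin²(Δφ/2) + cos φ₁ cos φ₂ sin²(Δλ/2) = 0.538118
c = 2·arcsin(√a) = 1.647107 rad = 94.3723°
d = R·c = 6371 × 1.647107 = 10493.7 km

10494 km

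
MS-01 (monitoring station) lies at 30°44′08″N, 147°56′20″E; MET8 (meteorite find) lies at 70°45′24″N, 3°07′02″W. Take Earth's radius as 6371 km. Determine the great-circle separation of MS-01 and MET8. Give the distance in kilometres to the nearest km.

MS-01: φ = +30.73556°, λ = +147.93889°
MET8: φ = +70.75667°, λ = -3.11722°
Δφ = 40.0211°,  Δλ = -151.0561°
a = sin²(Δφ/2) + cos φ₁ cos φ₂ sin²(Δλ/2) = 0.382690
c = 2·arcsin(√a) = 1.333970 rad = 76.4308°
d = R·c = 6371 × 1.333970 = 8498.7 km

8499 km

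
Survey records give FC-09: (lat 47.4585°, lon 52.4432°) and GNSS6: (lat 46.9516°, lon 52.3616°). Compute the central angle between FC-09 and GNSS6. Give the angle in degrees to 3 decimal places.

0.510°

Δφ = -0.5069°,  Δλ = -0.0816°
a = sin²(Δφ/2) + cos φ₁ cos φ₂ sin²(Δλ/2) = 0.000020
c = 2·arcsin(√a) = 0.008900 rad = 0.5099°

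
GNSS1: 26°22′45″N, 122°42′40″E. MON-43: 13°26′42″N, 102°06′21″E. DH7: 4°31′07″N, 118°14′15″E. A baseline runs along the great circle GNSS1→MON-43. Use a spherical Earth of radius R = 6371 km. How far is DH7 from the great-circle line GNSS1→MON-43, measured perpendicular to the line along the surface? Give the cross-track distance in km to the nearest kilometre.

1829 km

GNSS1: φ = +26.37917°, λ = +122.71111°
MON-43: φ = +13.44500°, λ = +102.10583°
DH7: φ = +4.51861°, λ = +118.23750°
δ₁₃ = central angle GNSS1→DH7 = 0.388781 rad  (haversine)
θ₁₃ = bearing GNSS1→DH7 = 191.837°,  θ₁₂ = bearing GNSS1→MON-43 = 240.180°
dₓₜ = R·arcsin(sin δ₁₃ · sin(θ₁₃ − θ₁₂)) = 6371·arcsin(0.37906·sin(-48.343°)) = -1829.358 km
|dₓₜ| = 1829.358 km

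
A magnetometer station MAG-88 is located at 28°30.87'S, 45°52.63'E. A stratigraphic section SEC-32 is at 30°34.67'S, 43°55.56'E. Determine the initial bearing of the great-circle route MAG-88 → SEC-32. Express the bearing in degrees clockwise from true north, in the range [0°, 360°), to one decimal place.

219.0°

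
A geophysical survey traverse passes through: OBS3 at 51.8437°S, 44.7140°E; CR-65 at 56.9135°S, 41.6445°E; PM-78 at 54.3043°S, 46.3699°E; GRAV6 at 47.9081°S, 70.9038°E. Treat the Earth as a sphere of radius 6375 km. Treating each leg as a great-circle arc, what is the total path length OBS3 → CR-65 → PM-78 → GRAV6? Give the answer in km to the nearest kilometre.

2857 km

OBS3→CR-65: c = 0.093801 rad, d = 597.98 km
CR-65→PM-78: c = 0.065118 rad, d = 415.12 km
PM-78→GRAV6: c = 0.289231 rad, d = 1843.85 km
Total = 597.98 + 415.12 + 1843.85 = 2856.96 km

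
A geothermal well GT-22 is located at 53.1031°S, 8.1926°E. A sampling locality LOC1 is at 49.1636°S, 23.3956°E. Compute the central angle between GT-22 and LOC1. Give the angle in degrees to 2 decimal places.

10.30°

Δφ = 3.9395°,  Δλ = 15.2030°
a = sin²(Δφ/2) + cos φ₁ cos φ₂ sin²(Δλ/2) = 0.008051
c = 2·arcsin(√a) = 0.179698 rad = 10.2959°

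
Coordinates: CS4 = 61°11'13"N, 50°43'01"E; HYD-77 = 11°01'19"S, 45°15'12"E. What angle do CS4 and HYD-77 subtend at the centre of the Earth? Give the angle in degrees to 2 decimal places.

CS4: φ = +61.18694°, λ = +50.71694°
HYD-77: φ = -11.02194°, λ = +45.25333°
Δφ = -72.2089°,  Δλ = -5.4636°
a = sin²(Δφ/2) + cos φ₁ cos φ₂ sin²(Δλ/2) = 0.348301
c = 2·arcsin(√a) = 1.262539 rad = 72.3382°

72.34°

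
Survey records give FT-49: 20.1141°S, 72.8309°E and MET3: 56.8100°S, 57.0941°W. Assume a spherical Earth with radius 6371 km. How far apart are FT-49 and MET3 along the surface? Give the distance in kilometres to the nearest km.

10276 km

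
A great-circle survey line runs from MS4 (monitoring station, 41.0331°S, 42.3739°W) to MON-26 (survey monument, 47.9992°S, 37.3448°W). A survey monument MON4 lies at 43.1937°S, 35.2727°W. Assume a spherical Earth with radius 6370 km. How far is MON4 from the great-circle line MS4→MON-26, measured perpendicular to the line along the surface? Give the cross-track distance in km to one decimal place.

δ₁₃ = central angle MS4→MON4 = 0.099332 rad  (haversine)
θ₁₃ = bearing MS4→MON4 = 114.657°,  θ₁₂ = bearing MS4→MON-26 = 154.499°
dₓₜ = R·arcsin(sin δ₁₃ · sin(θ₁₃ − θ₁₂)) = 6370·arcsin(0.09917·sin(-39.842°)) = -404.984 km
|dₓₜ| = 404.984 km

405.0 km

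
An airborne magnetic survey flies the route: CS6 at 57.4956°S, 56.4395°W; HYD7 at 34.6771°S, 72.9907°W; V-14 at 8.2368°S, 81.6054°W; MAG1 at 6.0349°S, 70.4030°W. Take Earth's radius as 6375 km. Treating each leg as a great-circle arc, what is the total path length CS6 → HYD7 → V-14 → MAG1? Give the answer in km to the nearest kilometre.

CS6→HYD7: c = 0.443098 rad, d = 2824.75 km
HYD7→V-14: c = 0.481683 rad, d = 3070.73 km
V-14→MAG1: c = 0.197757 rad, d = 1260.70 km
Total = 2824.75 + 3070.73 + 1260.70 = 7156.18 km

7156 km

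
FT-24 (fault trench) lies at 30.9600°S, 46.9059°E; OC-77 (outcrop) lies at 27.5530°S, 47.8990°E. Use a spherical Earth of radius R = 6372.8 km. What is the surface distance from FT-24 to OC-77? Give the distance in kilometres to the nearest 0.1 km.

Δφ = 3.4070°,  Δλ = 0.9931°
a = sin²(Δφ/2) + cos φ₁ cos φ₂ sin²(Δλ/2) = 0.000941
c = 2·arcsin(√a) = 0.061355 rad = 3.5154°
d = R·c = 6372.8 × 0.061355 = 391.0 km

391.0 km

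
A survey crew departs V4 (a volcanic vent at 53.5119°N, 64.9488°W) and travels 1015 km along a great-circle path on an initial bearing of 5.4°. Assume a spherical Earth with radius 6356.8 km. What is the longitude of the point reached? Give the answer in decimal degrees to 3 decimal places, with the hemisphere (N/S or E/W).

δ = d/R = 1015/6356.8 = 0.159672 rad
φ₂ = arcsin(sin φ₁ cos δ + cos φ₁ sin δ cos θ)
   = arcsin(0.80398·0.98728 + 0.59466·0.15899·0.99556) = 62.60810°
λ₂ = λ₁ + atan2(sin θ sin δ cos φ₁, cos δ − sin φ₁ sin φ₂) = -63.08508°

63.085°W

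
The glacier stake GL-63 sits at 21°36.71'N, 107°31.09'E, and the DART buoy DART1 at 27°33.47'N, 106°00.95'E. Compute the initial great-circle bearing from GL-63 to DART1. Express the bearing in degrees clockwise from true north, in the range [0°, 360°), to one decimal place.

347.4°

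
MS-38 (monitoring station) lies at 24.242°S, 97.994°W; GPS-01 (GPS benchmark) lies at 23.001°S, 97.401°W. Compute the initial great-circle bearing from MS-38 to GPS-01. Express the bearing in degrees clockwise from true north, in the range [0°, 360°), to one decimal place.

23.8°

Δλ = 0.5930°
y = sin Δλ · cos φ₂ = 0.009527
x = cos φ₁ sin φ₂ − sin φ₁ cos φ₂ cos Δλ = 0.021638
θ = atan2(y, x) = 23.7634° → 23.7634° (mod 360°)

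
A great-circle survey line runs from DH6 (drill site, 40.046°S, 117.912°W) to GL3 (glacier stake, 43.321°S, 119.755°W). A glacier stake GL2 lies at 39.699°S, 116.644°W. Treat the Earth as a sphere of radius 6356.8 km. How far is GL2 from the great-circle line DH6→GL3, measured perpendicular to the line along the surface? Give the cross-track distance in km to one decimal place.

δ₁₃ = central angle DH6→GL2 = 0.018032 rad  (haversine)
θ₁₃ = bearing DH6→GL2 = 70.782°,  θ₁₂ = bearing DH6→GL3 = 202.187°
dₓₜ = R·arcsin(sin δ₁₃ · sin(θ₁₃ − θ₁₂)) = 6356.8·arcsin(0.01803·sin(-131.405°)) = -85.974 km
|dₓₜ| = 85.974 km

86.0 km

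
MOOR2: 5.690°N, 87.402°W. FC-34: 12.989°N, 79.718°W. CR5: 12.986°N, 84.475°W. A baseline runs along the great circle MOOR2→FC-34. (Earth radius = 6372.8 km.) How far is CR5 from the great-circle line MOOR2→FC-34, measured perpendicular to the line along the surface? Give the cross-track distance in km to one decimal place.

356.1 km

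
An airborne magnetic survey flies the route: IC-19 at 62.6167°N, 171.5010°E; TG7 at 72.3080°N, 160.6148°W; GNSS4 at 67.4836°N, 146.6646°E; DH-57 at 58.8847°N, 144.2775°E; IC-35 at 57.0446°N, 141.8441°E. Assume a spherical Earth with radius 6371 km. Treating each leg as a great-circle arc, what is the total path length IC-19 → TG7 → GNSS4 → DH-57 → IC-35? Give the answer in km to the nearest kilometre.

4802 km

IC-19→TG7: c = 0.247613 rad, d = 1577.54 km
TG7→GNSS4: c = 0.315731 rad, d = 2011.52 km
GNSS4→DH-57: c = 0.151223 rad, d = 963.44 km
DH-57→IC-35: c = 0.039224 rad, d = 249.90 km
Total = 1577.54 + 2011.52 + 963.44 + 249.90 = 4802.40 km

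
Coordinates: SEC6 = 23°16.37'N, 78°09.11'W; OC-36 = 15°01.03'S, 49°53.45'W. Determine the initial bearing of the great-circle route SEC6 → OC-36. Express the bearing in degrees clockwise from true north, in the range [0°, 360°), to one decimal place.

141.5°

SEC6: φ = +23.27283°, λ = -78.15183°
OC-36: φ = -15.01717°, λ = -49.89083°
Δλ = 28.2610°
y = sin Δλ · cos φ₂ = 0.457318
x = cos φ₁ sin φ₂ − sin φ₁ cos φ₂ cos Δλ = -0.574153
θ = atan2(y, x) = 141.4624° → 141.4624° (mod 360°)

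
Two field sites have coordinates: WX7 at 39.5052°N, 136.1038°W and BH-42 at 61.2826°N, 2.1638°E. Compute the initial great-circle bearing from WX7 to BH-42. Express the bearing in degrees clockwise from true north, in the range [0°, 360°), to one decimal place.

Δλ = 138.2676°
y = sin Δλ · cos φ₂ = 0.319839
x = cos φ₁ sin φ₂ − sin φ₁ cos φ₂ cos Δλ = 0.904769
θ = atan2(y, x) = 19.4687° → 19.4687° (mod 360°)

19.5°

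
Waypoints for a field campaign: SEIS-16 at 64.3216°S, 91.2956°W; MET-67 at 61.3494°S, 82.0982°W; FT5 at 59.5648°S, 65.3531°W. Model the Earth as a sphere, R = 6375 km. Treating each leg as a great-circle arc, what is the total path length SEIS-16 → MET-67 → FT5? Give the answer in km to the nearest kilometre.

1509 km

SEIS-16→MET-67: c = 0.089655 rad, d = 571.55 km
MET-67→FT5: c = 0.146994 rad, d = 937.08 km
Total = 571.55 + 937.08 = 1508.63 km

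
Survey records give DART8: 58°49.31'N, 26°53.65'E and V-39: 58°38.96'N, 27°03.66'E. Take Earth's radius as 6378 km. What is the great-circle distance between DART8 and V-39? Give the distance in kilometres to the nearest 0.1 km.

DART8: φ = +58.82183°, λ = +26.89417°
V-39: φ = +58.64933°, λ = +27.06100°
Δφ = -0.1725°,  Δλ = 0.1668°
a = sin²(Δφ/2) + cos φ₁ cos φ₂ sin²(Δλ/2) = 0.000003
c = 2·arcsin(√a) = 0.003369 rad = 0.1930°
d = R·c = 6378 × 0.003369 = 21.5 km

21.5 km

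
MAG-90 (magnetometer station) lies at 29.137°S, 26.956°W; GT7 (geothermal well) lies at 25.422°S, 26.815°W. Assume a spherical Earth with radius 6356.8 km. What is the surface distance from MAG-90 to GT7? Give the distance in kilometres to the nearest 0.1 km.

412.4 km

Δφ = 3.7150°,  Δλ = 0.1410°
a = sin²(Δφ/2) + cos φ₁ cos φ₂ sin²(Δλ/2) = 0.001052
c = 2·arcsin(√a) = 0.064876 rad = 3.7171°
d = R·c = 6356.8 × 0.064876 = 412.4 km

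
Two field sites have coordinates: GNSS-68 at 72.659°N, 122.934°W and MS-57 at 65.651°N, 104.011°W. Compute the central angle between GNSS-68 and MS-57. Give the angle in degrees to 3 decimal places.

Δφ = -7.0080°,  Δλ = 18.9230°
a = sin²(Δφ/2) + cos φ₁ cos φ₂ sin²(Δλ/2) = 0.007056
c = 2·arcsin(√a) = 0.168200 rad = 9.6371°

9.637°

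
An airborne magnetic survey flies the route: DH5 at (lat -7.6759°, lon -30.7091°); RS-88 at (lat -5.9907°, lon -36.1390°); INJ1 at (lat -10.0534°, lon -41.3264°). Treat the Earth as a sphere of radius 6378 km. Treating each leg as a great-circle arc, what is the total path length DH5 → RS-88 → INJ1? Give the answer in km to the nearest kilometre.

1358 km

DH5→RS-88: c = 0.098582 rad, d = 628.76 km
RS-88→INJ1: c = 0.114287 rad, d = 728.92 km
Total = 628.76 + 728.92 = 1357.68 km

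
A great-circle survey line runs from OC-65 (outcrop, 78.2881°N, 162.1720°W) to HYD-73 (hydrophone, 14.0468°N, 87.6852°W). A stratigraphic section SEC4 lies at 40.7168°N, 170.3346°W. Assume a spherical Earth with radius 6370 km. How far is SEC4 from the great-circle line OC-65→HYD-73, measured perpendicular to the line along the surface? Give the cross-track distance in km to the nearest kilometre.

δ₁₃ = central angle OC-65→SEC4 = 0.658295 rad  (haversine)
θ₁₃ = bearing OC-65→SEC4 = 190.131°,  θ₁₂ = bearing OC-65→HYD-73 = 102.357°
dₓₜ = R·arcsin(sin δ₁₃ · sin(θ₁₃ − θ₁₂)) = 6370·arcsin(0.61177·sin(87.774°)) = 4189.622 km
|dₓₜ| = 4189.622 km

4190 km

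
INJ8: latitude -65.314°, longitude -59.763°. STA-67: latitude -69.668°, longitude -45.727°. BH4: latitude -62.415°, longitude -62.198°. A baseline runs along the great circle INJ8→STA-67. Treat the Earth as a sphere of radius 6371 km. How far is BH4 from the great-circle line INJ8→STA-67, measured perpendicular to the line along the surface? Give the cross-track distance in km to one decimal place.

135.5 km

δ₁₃ = central angle INJ8→BH4 = 0.053940 rad  (haversine)
θ₁₃ = bearing INJ8→BH4 = 338.598°,  θ₁₂ = bearing INJ8→STA-67 = 135.363°
dₓₜ = R·arcsin(sin δ₁₃ · sin(θ₁₃ − θ₁₂)) = 6371·arcsin(0.05391·sin(203.235°)) = -135.514 km
|dₓₜ| = 135.514 km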